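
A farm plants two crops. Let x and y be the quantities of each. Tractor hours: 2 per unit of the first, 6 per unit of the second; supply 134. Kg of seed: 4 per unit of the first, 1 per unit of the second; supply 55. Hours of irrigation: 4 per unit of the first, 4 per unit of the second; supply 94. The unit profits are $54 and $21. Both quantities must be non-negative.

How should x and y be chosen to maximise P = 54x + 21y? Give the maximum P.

x = 21/2, y = 13, maximum P = 840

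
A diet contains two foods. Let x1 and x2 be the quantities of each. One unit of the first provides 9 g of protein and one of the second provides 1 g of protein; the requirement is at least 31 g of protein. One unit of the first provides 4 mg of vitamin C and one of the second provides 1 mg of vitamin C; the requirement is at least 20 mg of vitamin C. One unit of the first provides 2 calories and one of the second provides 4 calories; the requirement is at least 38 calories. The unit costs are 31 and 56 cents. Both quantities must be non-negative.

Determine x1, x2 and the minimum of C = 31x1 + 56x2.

Feasible corners and C = 31x1 + 56x2:
  (0, 31) → C = 1736
  (19, 0) → C = 589
  (11/5, 56/5) → C = 3477/5
  (3, 8) → C = 541
The feasible region is unbounded (it extends along (0, 1), (1, 0)), but C strictly increases along every unbounded feasible direction, so there is no improving ray and the minimum is attained at a vertex.

x1 = 3, x2 = 8, minimum C = 541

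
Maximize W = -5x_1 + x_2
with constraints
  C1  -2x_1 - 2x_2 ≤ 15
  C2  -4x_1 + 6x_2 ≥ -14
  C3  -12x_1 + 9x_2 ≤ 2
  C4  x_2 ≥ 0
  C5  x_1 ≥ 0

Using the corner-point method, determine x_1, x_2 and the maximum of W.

x_1 = 0, x_2 = 2/9, maximum W = 2/9

Vertices and W = -5x_1 + x_2:
  (7/2, 0) → W = -35/2
  (0, 2/9) → W = 2/9
  (0, 0) → W = 0
The feasible region is unbounded (it extends along (3, 4), (3, 2)), but W strictly decreases along every unbounded feasible direction, so there is no improving ray and the maximum is attained at a vertex.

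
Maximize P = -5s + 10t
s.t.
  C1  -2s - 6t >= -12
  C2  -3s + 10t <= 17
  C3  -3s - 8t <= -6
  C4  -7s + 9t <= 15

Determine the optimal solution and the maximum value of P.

s = 3/43, t = 74/43, maximum P = 725/43

Corner points and P = -5s + 10t:
  (9/19, 35/19) → P = 305/19
  (3/43, 74/43) → P = 725/43
  (-66/83, 87/83) → P = 1200/83
The feasible region is unbounded (it extends along (8, -3), (3, -1)), but P strictly decreases along every unbounded feasible direction, so there is no improving ray and the maximum is attained at a vertex.

The optimum lies where -3s + 10t = 17 and -7s + 9t = 15.
Solving simultaneously gives s = 3/43, t = 74/43.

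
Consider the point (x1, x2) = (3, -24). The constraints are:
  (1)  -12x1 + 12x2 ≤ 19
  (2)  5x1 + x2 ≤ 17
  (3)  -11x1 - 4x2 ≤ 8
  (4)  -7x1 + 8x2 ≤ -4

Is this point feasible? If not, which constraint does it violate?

not feasible — violates (3)

Constraint (3): -11x1 - 4x2 = 63, which is not ≤ 8. All other constraints are satisfied.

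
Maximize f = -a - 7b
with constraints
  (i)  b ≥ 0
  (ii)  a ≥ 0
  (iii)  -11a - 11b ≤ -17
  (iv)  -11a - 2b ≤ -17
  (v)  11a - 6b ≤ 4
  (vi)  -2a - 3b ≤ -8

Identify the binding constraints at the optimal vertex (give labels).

Extreme points and f = -a - 7b:
  (0, 17/2) → f = -119/2
  (35/29, 54/29) → f = -413/29
  (4/3, 16/9) → f = -124/9
The feasible region is unbounded (it extends along (0, 1), (6, 11)), but f strictly decreases along every unbounded feasible direction, so there is no improving ray and the maximum is attained at a vertex.

The maximum is at (4/3, 16/9). Substituting into each constraint, equality holds for (v) and (vi); the remaining constraints have slack.

(v) and (vi)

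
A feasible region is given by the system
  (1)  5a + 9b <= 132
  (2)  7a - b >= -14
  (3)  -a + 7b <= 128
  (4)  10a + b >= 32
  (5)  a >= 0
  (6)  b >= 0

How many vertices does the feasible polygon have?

Pairwise boundary intersections that survive every other constraint:
  (156/85, 232/17)
  (132/5, 0)
  (16/5, 0)

3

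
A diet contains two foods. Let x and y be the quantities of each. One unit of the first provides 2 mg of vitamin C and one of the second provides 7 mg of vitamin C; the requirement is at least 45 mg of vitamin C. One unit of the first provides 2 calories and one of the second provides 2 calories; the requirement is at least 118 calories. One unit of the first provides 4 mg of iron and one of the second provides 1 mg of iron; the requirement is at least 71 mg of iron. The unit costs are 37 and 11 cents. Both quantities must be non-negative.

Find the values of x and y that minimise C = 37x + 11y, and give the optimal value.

x = 4, y = 55, minimum C = 753

Vertices and C = 37x + 11y:
  (0, 71) → C = 781
  (59, 0) → C = 2183
  (4, 55) → C = 753
The feasible region is unbounded (it extends along (0, 1), (1, 0)), but C strictly increases along every unbounded feasible direction, so there is no improving ray and the minimum is attained at a vertex.

The binding constraints are 2x + 2y = 118 and 4x + y = 71.
Solving simultaneously gives x = 4, y = 55.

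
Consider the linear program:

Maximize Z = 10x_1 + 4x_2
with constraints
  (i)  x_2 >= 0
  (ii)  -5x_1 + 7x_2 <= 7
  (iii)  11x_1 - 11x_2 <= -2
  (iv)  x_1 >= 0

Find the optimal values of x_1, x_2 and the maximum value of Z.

Corner points and Z = 10x_1 + 4x_2:
  (63/22, 67/22) → Z = 449/11
  (0, 1) → Z = 4
  (0, 2/11) → Z = 8/11

At the optimal vertex, -5x_1 + 7x_2 = 7 and 11x_1 - 11x_2 = -2.
Solving simultaneously gives x_1 = 63/22, x_2 = 67/22.

x_1 = 63/22, x_2 = 67/22, maximum Z = 449/11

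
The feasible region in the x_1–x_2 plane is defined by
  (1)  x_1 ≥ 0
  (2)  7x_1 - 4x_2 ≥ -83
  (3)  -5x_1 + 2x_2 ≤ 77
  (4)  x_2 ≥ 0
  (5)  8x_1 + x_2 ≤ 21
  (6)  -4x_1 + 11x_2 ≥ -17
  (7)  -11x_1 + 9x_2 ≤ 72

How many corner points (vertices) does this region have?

Of the 21 pairwise boundary intersections, those satisfying every inequality are:
  (0, 0)
  (0, 8)
  (21/8, 0)
  (117/83, 807/83)

4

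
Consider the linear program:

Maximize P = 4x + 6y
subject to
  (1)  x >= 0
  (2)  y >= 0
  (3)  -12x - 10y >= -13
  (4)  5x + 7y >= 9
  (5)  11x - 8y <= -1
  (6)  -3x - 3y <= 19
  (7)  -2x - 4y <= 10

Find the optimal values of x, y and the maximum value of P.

x = 0, y = 13/10, maximum P = 39/5

Corner points and P = 4x + 6y:
  (0, 13/10) → P = 39/5
  (0, 9/7) → P = 54/7
  (1/34, 43/34) → P = 131/17

The optimum lies where x = 0 and -12x - 10y = -13.
Solving simultaneously gives x = 0, y = 13/10.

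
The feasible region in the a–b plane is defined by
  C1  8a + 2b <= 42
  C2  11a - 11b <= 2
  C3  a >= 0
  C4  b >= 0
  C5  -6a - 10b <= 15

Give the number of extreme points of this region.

4

Intersecting each pair of boundary lines and keeping only the points that satisfy every inequality leaves:
  (233/55, 223/55)
  (0, 21)
  (2/11, 0)
  (0, 0)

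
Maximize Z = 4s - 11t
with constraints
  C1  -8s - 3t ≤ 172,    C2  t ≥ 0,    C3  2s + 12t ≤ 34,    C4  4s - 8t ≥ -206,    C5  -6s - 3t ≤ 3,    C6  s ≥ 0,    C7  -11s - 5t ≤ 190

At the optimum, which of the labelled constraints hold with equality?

Extreme points and Z = 4s - 11t:
  (17, 0) → Z = 68
  (0, 0) → Z = 0
  (0, 17/6) → Z = -187/6

The maximum is at (17, 0). Substituting into each constraint, equality holds for C2 and C3; the remaining constraints have slack.

C2 and C3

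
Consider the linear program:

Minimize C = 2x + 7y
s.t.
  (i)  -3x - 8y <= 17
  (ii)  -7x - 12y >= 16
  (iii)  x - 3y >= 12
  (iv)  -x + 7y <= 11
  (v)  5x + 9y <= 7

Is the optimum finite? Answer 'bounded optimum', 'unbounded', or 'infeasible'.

bounded optimum

Extreme points and C = 2x + 7y:
  (19/5, -71/20) → C = -69/4
  (45/17, -53/17) → C = -281/17
  (32/11, -100/33) → C = -508/33
The feasible region has finitely many vertices and no improving ray; the minimum is -69/4 at (19/5, -71/20).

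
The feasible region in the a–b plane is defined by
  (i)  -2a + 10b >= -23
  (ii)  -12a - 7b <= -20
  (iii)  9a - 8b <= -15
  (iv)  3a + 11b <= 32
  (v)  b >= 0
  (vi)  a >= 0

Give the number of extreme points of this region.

The feasible vertices (each the meet of two boundaries and inside every other half-plane) are:
  (55/159, 120/53)
  (0, 20/7)
  (91/123, 111/41)
  (0, 32/11)

4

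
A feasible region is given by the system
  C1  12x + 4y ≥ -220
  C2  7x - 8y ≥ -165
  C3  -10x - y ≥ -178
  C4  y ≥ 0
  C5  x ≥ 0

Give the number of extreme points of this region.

Intersecting each pair of boundary lines and keeping only the points that satisfy every inequality leaves:
  (1259/87, 2896/87)
  (0, 165/8)
  (89/5, 0)
  (0, 0)

4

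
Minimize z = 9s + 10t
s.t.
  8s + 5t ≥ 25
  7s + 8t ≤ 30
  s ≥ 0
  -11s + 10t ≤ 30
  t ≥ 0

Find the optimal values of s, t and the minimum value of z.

Corner points and z = 9s + 10t:
  (50/29, 65/29) → z = 1100/29
  (25/8, 0) → z = 225/8
  (30/7, 0) → z = 270/7

s = 25/8, t = 0, minimum z = 225/8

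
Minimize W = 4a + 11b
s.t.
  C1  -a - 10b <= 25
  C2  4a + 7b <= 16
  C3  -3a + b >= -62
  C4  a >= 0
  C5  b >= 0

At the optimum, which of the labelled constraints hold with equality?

C4 and C5

Feasible corners and W = 4a + 11b:
  (0, 16/7) → W = 176/7
  (4, 0) → W = 16
  (0, 0) → W = 0

The minimum is at (0, 0). Substituting into each constraint, equality holds for C4 and C5; the remaining constraints have slack.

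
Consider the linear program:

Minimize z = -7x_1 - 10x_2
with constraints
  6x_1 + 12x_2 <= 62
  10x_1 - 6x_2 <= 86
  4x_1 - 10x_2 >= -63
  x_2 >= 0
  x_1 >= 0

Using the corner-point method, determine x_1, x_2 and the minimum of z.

x_1 = 9, x_2 = 2/3, minimum z = -209/3

Vertices and z = -7x_1 - 10x_2:
  (9, 2/3) → z = -209/3
  (0, 31/6) → z = -155/3
  (43/5, 0) → z = -301/5
  (0, 0) → z = 0

The optimum lies where 6x_1 + 12x_2 = 62 and 10x_1 - 6x_2 = 86.
Solving simultaneously gives x_1 = 9, x_2 = 2/3.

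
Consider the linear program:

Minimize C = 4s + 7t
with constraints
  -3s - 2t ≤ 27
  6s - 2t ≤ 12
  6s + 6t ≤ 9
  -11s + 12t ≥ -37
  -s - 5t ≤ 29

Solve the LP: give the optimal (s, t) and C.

At the optimal vertex, -3s - 2t = 27 and -s - 5t = 29.
Solving simultaneously gives s = -77/13, t = -60/13.

s = -77/13, t = -60/13, minimum C = -56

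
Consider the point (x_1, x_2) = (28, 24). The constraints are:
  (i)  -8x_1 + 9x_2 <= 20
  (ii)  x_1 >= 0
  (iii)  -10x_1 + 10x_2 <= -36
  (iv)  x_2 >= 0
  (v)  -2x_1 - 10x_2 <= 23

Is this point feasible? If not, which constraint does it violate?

feasible

(i): -8 ≤ 20 ✓
(ii): 28 ≥ 0 ✓
(iii): -40 ≤ -36 ✓
(iv): 24 ≥ 0 ✓
(v): -296 ≤ 23 ✓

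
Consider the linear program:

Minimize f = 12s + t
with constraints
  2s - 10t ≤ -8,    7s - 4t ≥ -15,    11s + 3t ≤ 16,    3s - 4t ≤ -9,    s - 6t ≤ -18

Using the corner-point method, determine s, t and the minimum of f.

Feasible corners and f = 12s + t:
  (19/65, 277/65) → f = 101/13
  (-9/19, 111/38) → f = -105/38
  (14/23, 214/69) → f = 718/69

The binding constraints are 7s - 4t = -15 and s - 6t = -18.
Solving simultaneously gives s = -9/19, t = 111/38.

s = -9/19, t = 111/38, minimum f = -105/38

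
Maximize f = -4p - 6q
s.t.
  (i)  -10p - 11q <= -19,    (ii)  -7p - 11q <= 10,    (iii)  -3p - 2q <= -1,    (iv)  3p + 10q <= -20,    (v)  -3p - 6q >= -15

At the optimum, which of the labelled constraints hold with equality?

Feasible corners and f = -4p - 6q:
  (29/3, -233/33) → f = 122/33
  (410/67, -257/67) → f = -98/67
  (45/2, -35/4) → f = -75/2
The feasible region is unbounded (it extends along (11, -7), (2, -1)), but f strictly decreases along every unbounded feasible direction, so there is no improving ray and the maximum is attained at a vertex.

The maximum is at (29/3, -233/33). Substituting into each constraint, equality holds for (i) and (ii); the remaining constraints have slack.

(i) and (ii)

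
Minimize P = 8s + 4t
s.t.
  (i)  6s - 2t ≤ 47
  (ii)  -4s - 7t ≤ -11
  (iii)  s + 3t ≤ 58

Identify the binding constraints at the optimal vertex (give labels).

(ii) and (iii)

Vertices and P = 8s + 4t:
  (351/50, -61/25) → P = 232/5
  (257/20, 301/20) → P = 163
  (-373/5, 221/5) → P = -420

The minimum is at (-373/5, 221/5). Substituting into each constraint, equality holds for (ii) and (iii); the remaining constraints have slack.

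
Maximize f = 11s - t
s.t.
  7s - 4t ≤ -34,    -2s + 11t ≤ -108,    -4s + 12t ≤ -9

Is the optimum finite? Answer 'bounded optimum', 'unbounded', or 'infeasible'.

Vertices and f = 11s - t:
  (-806/69, -824/69) → f = -8042/69
  (-1197/20, -207/10) → f = -12753/20
The feasible region has finitely many vertices and no improving ray; the maximum is -8042/69 at (-806/69, -824/69).

bounded optimum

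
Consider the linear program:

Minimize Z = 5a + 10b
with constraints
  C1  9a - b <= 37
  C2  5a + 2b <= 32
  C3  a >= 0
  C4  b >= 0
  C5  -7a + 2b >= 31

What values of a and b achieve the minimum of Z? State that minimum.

a = 0, b = 31/2, minimum Z = 155

Vertices and Z = 5a + 10b:
  (0, 16) → Z = 160
  (1/12, 379/24) → Z = 475/3
  (0, 31/2) → Z = 155

At the optimal vertex, a = 0 and -7a + 2b = 31.
Solving simultaneously gives a = 0, b = 31/2.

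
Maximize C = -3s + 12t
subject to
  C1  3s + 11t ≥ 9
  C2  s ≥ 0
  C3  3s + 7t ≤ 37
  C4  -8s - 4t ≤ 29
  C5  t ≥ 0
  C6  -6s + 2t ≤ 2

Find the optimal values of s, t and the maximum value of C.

s = 5/4, t = 19/4, maximum C = 213/4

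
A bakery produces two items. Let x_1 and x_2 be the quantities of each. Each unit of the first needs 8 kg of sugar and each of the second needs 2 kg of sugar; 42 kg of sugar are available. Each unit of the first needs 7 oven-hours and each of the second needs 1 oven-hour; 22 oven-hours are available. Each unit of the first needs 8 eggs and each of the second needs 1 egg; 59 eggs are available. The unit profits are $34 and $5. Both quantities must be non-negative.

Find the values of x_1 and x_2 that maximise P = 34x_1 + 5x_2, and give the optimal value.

x_1 = 1/3, x_2 = 59/3, maximum P = 329/3

Corner points and P = 34x_1 + 5x_2:
  (0, 0) → P = 0
  (0, 21) → P = 105
  (22/7, 0) → P = 748/7
  (1/3, 59/3) → P = 329/3

At the optimal vertex, 8x_1 + 2x_2 = 42 and 7x_1 + x_2 = 22.
Solving simultaneously gives x_1 = 1/3, x_2 = 59/3.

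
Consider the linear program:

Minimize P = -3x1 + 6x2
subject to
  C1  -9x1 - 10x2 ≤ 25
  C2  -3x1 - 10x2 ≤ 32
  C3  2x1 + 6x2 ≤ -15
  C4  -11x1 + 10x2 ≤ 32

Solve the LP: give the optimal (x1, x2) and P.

x1 = 21, x2 = -19/2, minimum P = -120

Extreme points and P = -3x1 + 6x2:
  (7/6, -71/20) → P = -124/5
  (0, -5/2) → P = -15
  (21, -19/2) → P = -120

The binding constraints are -3x1 - 10x2 = 32 and 2x1 + 6x2 = -15.
Solving simultaneously gives x1 = 21, x2 = -19/2.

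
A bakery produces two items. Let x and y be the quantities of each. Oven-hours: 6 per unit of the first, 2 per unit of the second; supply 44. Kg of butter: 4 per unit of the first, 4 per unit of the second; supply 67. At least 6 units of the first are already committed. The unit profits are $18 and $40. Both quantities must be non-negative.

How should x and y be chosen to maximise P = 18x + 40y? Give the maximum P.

x = 6, y = 4, maximum P = 268

Feasible corners and P = 18x + 40y:
  (22/3, 0) → P = 132
  (6, 0) → P = 108
  (6, 4) → P = 268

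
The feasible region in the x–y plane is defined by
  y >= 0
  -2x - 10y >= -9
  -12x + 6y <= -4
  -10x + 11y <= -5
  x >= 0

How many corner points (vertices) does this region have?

3

Pairwise boundary intersections that survive every other constraint:
  (9/2, 0)
  (1/2, 0)
  (149/122, 40/61)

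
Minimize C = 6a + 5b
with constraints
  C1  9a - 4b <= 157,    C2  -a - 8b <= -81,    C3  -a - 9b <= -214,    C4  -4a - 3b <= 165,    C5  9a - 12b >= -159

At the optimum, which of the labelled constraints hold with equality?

Corner points and C = 6a + 5b:
  (2269/85, 1769/85) → C = 22459/85
  (35, 79/2) → C = 815/2
  (379/31, 695/31) → C = 5749/31

The minimum is at (379/31, 695/31). Substituting into each constraint, equality holds for C3 and C5; the remaining constraints have slack.

C3 and C5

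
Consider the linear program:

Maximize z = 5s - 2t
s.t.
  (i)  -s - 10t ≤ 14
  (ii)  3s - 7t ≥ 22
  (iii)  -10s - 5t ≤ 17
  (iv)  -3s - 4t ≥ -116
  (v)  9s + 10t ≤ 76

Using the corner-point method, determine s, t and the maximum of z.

s = 45/4, t = -101/40, maximum z = 613/10

Corner points and z = 5s - 2t:
  (122/37, -64/37) → z = 738/37
  (45/4, -101/40) → z = 613/10
  (752/93, 10/31) → z = 3700/93

The binding constraints are -s - 10t = 14 and 9s + 10t = 76.
Solving simultaneously gives s = 45/4, t = -101/40.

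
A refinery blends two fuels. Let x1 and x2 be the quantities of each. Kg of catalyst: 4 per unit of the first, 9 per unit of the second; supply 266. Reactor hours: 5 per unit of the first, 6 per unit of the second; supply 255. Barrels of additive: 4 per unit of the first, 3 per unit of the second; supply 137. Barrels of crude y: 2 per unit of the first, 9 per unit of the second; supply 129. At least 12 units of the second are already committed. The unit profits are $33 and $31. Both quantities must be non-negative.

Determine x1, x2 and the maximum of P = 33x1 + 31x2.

Extreme points and P = 33x1 + 31x2:
  (0, 43/3) → P = 1333/3
  (0, 12) → P = 372
  (21/2, 12) → P = 1437/2

The optimum lies where 2x1 + 9x2 = 129 and x2 = 12.
Solving simultaneously gives x1 = 21/2, x2 = 12.

x1 = 21/2, x2 = 12, maximum P = 1437/2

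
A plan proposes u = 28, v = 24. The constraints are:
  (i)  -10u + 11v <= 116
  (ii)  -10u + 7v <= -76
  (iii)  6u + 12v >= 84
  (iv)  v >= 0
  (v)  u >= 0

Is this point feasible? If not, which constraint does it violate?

feasible

(i): -16 ≤ 116 ✓
(ii): -112 ≤ -76 ✓
(iii): 456 ≥ 84 ✓
(iv): 24 ≥ 0 ✓
(v): 28 ≥ 0 ✓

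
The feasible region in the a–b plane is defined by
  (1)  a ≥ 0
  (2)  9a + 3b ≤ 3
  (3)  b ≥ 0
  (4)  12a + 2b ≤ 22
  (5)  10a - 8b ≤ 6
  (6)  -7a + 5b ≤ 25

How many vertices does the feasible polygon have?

3

Intersecting each pair of boundary lines and keeping only the points that satisfy every inequality leaves:
  (0, 1)
  (0, 0)
  (1/3, 0)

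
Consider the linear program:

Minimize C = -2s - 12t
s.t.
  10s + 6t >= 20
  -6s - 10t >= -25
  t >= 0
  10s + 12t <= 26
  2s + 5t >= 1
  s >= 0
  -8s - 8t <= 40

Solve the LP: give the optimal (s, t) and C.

Feasible corners and C = -2s - 12t:
  (2, 0) → C = -4
  (7/5, 1) → C = -74/5
  (13/5, 0) → C = -26/5

The binding constraints are 10s + 6t = 20 and 10s + 12t = 26.
Solving simultaneously gives s = 7/5, t = 1.

s = 7/5, t = 1, minimum C = -74/5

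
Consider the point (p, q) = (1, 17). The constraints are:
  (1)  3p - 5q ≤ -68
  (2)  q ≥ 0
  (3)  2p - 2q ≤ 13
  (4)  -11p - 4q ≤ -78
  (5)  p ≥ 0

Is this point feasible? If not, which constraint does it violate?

(1): -82 ≤ -68 ✓
(2): 17 ≥ 0 ✓
(3): -32 ≤ 13 ✓
(4): -79 ≤ -78 ✓
(5): 1 ≥ 0 ✓

feasible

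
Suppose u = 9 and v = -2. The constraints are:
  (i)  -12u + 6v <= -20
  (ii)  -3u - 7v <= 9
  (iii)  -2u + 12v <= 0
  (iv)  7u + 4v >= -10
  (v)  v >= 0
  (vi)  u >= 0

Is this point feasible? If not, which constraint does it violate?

Constraint (v): v = -2, which is not ≥ 0. All other constraints are satisfied.

not feasible — violates (v)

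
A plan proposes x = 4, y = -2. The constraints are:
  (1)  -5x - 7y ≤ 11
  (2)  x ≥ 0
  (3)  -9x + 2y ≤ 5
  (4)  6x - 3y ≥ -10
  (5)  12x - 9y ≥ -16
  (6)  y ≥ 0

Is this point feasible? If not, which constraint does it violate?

not feasible — violates (6)

Constraint (6): y = -2, which is not ≥ 0. All other constraints are satisfied.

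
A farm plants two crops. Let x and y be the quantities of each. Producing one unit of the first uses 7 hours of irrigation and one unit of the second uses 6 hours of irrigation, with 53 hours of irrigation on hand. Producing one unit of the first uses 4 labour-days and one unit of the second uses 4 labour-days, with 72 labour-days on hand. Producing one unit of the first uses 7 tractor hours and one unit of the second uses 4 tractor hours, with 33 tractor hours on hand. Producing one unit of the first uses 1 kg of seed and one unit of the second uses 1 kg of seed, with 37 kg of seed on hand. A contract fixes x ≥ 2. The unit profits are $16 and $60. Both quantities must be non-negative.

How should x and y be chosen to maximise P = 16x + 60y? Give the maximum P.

x = 2, y = 19/4, maximum P = 317

At the optimal vertex, 7x + 4y = 33 and x = 2.
Solving simultaneously gives x = 2, y = 19/4.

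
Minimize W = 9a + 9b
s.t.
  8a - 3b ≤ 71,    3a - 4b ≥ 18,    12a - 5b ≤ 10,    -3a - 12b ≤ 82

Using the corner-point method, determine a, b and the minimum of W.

Feasible corners and W = 9a + 9b:
  (-50/33, -62/11) → W = -708/11
  (-7/3, -25/4) → W = -309/4
  (-290/159, -338/53) → W = -3912/53

At the optimal vertex, 3a - 4b = 18 and -3a - 12b = 82.
Solving simultaneously gives a = -7/3, b = -25/4.

a = -7/3, b = -25/4, minimum W = -309/4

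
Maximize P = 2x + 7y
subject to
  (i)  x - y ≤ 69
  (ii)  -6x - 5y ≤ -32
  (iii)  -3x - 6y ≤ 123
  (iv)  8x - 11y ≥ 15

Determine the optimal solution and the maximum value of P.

x = 248, y = 179, maximum P = 1749

Corner points and P = 2x + 7y:
  (377/11, -382/11) → P = -1920/11
  (248, 179) → P = 1749
  (427/106, 83/53) → P = 1008/53

At the optimal vertex, x - y = 69 and 8x - 11y = 15.
Solving simultaneously gives x = 248, y = 179.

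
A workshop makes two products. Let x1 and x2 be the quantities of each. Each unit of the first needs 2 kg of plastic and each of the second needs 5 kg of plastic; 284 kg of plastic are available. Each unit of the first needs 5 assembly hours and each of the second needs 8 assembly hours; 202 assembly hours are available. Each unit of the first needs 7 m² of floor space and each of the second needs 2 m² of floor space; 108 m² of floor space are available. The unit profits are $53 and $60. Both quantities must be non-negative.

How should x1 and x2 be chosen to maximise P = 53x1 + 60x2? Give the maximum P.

The binding constraints are 5x1 + 8x2 = 202 and 7x1 + 2x2 = 108.
Solving simultaneously gives x1 = 10, x2 = 19.

x1 = 10, x2 = 19, maximum P = 1670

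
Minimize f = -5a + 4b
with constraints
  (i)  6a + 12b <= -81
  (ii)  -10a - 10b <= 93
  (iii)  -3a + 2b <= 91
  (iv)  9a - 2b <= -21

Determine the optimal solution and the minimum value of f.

Extreme points and f = -5a + 4b:
  (-51/10, -21/5) → f = 87/10
  (-69/20, -201/40) → f = -57/20
  (-18/5, -57/10) → f = -24/5

a = -18/5, b = -57/10, minimum f = -24/5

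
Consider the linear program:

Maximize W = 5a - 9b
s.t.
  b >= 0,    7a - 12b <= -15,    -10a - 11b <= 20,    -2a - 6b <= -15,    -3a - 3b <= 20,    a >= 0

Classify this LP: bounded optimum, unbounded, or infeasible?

Extreme points and W = 5a - 9b:
  (15/11, 45/22) → W = -255/22
  (0, 5/2) → W = -45/2
The feasible region has finitely many vertices and no improving ray; the maximum is -255/22 at (15/11, 45/22).

bounded optimum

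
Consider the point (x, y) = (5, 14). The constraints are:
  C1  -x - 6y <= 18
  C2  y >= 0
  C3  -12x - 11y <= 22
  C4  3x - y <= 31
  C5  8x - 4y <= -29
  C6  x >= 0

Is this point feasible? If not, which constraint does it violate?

not feasible — violates C5

Constraint C5: 8x - 4y = -16, which is not ≤ -29. All other constraints are satisfied.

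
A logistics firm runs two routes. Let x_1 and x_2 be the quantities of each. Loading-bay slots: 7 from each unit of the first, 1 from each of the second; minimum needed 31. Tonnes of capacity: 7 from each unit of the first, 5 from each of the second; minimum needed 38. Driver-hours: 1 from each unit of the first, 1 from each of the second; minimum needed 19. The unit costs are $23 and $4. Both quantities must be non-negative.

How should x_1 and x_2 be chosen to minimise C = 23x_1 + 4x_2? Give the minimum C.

Corner points and C = 23x_1 + 4x_2:
  (0, 31) → C = 124
  (19, 0) → C = 437
  (2, 17) → C = 114
The feasible region is unbounded (it extends along (0, 1), (1, 0)), but C strictly increases along every unbounded feasible direction, so there is no improving ray and the minimum is attained at a vertex.

x_1 = 2, x_2 = 17, minimum C = 114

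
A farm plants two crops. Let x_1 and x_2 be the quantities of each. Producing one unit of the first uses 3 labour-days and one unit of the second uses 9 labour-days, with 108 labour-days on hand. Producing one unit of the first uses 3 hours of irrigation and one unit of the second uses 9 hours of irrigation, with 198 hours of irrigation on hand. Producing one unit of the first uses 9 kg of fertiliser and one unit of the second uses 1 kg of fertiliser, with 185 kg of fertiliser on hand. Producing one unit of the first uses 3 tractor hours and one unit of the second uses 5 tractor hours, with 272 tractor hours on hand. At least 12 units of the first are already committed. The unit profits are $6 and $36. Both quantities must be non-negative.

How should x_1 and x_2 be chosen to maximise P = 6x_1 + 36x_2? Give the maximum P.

x_1 = 12, x_2 = 8, maximum P = 360

At the optimal vertex, 3x_1 + 9x_2 = 108 and x_1 = 12.
Solving simultaneously gives x_1 = 12, x_2 = 8.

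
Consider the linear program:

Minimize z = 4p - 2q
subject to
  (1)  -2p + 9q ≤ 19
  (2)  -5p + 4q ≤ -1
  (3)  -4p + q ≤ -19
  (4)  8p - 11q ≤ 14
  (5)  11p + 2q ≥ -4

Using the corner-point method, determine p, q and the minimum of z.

Feasible corners and z = 4p - 2q:
  (95/17, 57/17) → z = 266/17
  (67/10, 18/5) → z = 98/5
  (65/12, 8/3) → z = 49/3

The optimum lies where -2p + 9q = 19 and -4p + q = -19.
Solving simultaneously gives p = 95/17, q = 57/17.

p = 95/17, q = 57/17, minimum z = 266/17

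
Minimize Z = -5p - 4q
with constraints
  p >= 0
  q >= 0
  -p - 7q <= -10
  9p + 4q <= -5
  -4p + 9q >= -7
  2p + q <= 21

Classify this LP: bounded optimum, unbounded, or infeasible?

infeasible

The boundaries p = 0 and -p - 7q = -10 meet at (0, 10/7), but that point violates 9p + 4q ≤ -5. Every candidate vertex is excluded by some other constraint, so the feasible region is empty.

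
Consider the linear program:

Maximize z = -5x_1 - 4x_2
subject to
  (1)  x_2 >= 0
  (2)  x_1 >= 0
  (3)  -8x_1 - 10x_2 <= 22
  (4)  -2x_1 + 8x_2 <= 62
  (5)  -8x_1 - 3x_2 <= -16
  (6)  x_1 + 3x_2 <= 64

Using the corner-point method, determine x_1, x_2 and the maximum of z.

x_1 = 2, x_2 = 0, maximum z = -10

Feasible corners and z = -5x_1 - 4x_2:
  (2, 0) → z = -10
  (64, 0) → z = -320
  (0, 31/4) → z = -31
  (0, 16/3) → z = -64/3
  (163/7, 95/7) → z = -1195/7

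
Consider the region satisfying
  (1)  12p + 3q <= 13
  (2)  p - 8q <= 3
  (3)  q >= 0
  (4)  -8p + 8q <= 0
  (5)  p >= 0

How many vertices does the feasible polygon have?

The feasible vertices (each the meet of two boundaries and inside every other half-plane) are:
  (13/12, 0)
  (13/15, 13/15)
  (0, 0)

3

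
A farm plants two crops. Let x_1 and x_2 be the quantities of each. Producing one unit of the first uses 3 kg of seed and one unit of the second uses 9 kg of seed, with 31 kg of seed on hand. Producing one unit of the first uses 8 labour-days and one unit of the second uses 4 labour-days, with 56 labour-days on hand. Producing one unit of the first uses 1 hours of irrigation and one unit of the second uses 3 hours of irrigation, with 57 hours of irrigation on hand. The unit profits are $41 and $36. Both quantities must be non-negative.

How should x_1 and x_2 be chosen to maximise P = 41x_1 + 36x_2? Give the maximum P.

x_1 = 19/3, x_2 = 4/3, maximum P = 923/3

Extreme points and P = 41x_1 + 36x_2:
  (0, 0) → P = 0
  (0, 31/9) → P = 124
  (7, 0) → P = 287
  (19/3, 4/3) → P = 923/3

The binding constraints are 3x_1 + 9x_2 = 31 and 8x_1 + 4x_2 = 56.
Solving simultaneously gives x_1 = 19/3, x_2 = 4/3.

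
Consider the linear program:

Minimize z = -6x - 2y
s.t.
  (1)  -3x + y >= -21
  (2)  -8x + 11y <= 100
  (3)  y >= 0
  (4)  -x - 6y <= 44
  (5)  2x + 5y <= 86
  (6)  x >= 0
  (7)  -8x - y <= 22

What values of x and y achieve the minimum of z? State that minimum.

Extreme points and z = -6x - 2y:
  (7, 0) → z = -42
  (191/17, 216/17) → z = -1578/17
  (223/31, 444/31) → z = -2226/31
  (0, 100/11) → z = -200/11
  (0, 0) → z = 0

x = 191/17, y = 216/17, minimum z = -1578/17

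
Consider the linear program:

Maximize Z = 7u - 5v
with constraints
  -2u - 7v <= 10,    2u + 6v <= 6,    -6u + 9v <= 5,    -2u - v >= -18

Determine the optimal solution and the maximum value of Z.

Feasible corners and Z = 7u - 5v:
  (-25/12, -5/6) → Z = -125/12
  (34/3, -14/3) → Z = 308/3
  (4/9, 23/27) → Z = -31/27
  (51/5, -12/5) → Z = 417/5

u = 34/3, v = -14/3, maximum Z = 308/3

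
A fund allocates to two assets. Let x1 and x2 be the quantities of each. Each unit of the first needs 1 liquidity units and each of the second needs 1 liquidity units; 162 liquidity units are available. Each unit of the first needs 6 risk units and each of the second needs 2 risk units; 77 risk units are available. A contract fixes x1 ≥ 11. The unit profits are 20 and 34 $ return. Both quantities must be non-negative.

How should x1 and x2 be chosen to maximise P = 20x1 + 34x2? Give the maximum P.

x1 = 11, x2 = 11/2, maximum P = 407

Vertices and P = 20x1 + 34x2:
  (77/6, 0) → P = 770/3
  (11, 0) → P = 220
  (11, 11/2) → P = 407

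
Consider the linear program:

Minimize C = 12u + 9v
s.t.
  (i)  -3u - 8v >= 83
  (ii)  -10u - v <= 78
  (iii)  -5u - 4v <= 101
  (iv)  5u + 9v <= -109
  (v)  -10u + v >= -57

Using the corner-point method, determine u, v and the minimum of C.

u = -211/35, v = -124/7, minimum C = -8112/35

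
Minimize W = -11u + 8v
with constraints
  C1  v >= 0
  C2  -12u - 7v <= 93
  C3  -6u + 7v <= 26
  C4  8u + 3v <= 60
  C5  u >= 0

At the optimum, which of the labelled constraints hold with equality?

Feasible corners and W = -11u + 8v:
  (15/2, 0) → W = -165/2
  (0, 0) → W = 0
  (171/37, 284/37) → W = 391/37
  (0, 26/7) → W = 208/7

The minimum is at (15/2, 0). Substituting into each constraint, equality holds for C1 and C4; the remaining constraints have slack.

C1 and C4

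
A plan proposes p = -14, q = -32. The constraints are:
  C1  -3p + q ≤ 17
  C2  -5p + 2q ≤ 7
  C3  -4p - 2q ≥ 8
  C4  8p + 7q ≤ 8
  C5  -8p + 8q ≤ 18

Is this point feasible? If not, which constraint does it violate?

feasible

C1: 10 ≤ 17 ✓
C2: 6 ≤ 7 ✓
C3: 120 ≥ 8 ✓
C4: -336 ≤ 8 ✓
C5: -144 ≤ 18 ✓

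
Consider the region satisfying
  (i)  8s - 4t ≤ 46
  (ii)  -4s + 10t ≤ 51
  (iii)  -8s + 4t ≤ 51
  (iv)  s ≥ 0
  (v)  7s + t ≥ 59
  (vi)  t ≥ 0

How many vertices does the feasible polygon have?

The feasible vertices (each the meet of two boundaries and inside every other half-plane) are:
  (83/8, 37/4)
  (47/6, 25/6)
  (539/74, 593/74)

3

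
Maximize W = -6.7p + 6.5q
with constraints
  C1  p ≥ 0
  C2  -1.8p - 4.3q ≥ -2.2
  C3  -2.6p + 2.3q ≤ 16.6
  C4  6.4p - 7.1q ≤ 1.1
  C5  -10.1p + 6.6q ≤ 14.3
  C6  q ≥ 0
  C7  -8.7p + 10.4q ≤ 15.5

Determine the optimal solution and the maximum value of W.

p = 0, q = 22/43, maximum W = 143/43

Extreme points and W = -6.7p + 6.5q:
  (0, 22/43) → W = 143/43
  (0, 0) → W = 0
  (407/806, 121/403) → W = -11539/8060
  (11/64, 0) → W = -737/640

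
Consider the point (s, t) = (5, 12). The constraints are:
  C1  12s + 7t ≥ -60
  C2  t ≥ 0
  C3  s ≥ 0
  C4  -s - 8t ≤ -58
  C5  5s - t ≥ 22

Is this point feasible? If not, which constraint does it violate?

not feasible — violates C5

Constraint C5: 5s - t = 13, which is not ≥ 22. All other constraints are satisfied.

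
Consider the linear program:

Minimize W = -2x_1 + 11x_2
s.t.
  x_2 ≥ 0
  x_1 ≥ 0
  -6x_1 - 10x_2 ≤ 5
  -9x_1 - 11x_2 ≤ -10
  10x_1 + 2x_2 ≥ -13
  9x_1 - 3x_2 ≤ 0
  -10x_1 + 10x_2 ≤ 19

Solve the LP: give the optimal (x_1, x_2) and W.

x_1 = 5/21, x_2 = 5/7, minimum W = 155/21

Feasible corners and W = -2x_1 + 11x_2:
  (0, 10/11) → W = 10
  (0, 19/10) → W = 209/10
  (5/21, 5/7) → W = 155/21
  (19/20, 57/20) → W = 589/20

The optimum lies where -9x_1 - 11x_2 = -10 and 9x_1 - 3x_2 = 0.
Solving simultaneously gives x_1 = 5/21, x_2 = 5/7.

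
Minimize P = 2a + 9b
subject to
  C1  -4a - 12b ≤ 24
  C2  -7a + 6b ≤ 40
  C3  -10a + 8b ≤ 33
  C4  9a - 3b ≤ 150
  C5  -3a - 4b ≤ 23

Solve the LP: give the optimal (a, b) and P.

a = 72/5, b = -34/5, minimum P = -162/5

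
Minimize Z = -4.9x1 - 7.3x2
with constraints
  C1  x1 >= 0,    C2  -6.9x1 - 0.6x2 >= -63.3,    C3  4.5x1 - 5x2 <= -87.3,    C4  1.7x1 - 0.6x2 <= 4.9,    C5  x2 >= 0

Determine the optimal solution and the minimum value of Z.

Corner points and Z = -4.9x1 - 7.3x2:
  (0, 105.5) → Z = -770.15
  (0, 17.46) → Z = -127.458
  (7.1, 23.85) → Z = -208.895

x1 = 0, x2 = 105.5, minimum Z = -770.15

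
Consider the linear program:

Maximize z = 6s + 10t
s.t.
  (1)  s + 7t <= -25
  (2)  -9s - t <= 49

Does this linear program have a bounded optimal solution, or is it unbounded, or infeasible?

From the feasible point (-159/31, -88/31), moving in the direction (7, -1) keeps every constraint satisfied while z increases without bound.

unbounded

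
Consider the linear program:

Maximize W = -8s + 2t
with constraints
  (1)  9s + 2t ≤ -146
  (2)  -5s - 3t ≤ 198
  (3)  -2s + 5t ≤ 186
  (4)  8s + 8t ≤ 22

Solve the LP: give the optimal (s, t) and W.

Vertices and W = -8s + 2t:
  (-42/17, -1052/17) → W = -104
  (-303/14, 683/28) → W = 3107/14
  (-1548/31, 534/31) → W = 13452/31
  (-689/28, 383/14) → W = 1761/7

The optimum lies where -5s - 3t = 198 and -2s + 5t = 186.
Solving simultaneously gives s = -1548/31, t = 534/31.

s = -1548/31, t = 534/31, maximum W = 13452/31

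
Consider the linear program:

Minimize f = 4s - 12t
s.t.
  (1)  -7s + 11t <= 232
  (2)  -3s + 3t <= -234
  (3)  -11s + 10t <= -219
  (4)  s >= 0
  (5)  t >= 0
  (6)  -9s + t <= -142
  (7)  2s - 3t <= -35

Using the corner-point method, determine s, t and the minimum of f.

s = 311, t = 219, minimum f = -1384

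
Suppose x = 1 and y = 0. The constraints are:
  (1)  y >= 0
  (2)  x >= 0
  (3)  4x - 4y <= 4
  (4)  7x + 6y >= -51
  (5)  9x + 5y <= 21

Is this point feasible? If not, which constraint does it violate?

feasible

(1): 0 ≥ 0 ✓
(2): 1 ≥ 0 ✓
(3): 4 ≤ 4 ✓
(4): 7 ≥ -51 ✓
(5): 9 ≤ 21 ✓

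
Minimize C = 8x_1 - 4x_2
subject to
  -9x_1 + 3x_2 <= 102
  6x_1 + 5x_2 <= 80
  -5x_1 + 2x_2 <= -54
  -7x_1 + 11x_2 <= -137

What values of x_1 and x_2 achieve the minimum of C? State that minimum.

x_1 = 320/41, x_2 = -307/41, minimum C = 3788/41

Vertices and C = 8x_1 - 4x_2:
  (-122, -332) → C = 352
  (1565/101, -262/101) → C = 13568/101
  (320/41, -307/41) → C = 3788/41
The feasible region is unbounded (it extends along (-1, -3), (5, -6)), but C strictly increases along every unbounded feasible direction, so there is no improving ray and the minimum is attained at a vertex.

The binding constraints are -5x_1 + 2x_2 = -54 and -7x_1 + 11x_2 = -137.
Solving simultaneously gives x_1 = 320/41, x_2 = -307/41.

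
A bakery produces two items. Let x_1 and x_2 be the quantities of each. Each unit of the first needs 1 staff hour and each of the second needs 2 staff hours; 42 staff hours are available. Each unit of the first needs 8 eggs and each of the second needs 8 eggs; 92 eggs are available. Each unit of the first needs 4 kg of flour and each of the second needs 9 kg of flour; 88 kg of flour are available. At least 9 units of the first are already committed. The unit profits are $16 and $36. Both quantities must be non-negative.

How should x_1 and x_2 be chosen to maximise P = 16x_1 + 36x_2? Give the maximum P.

x_1 = 9, x_2 = 5/2, maximum P = 234

Extreme points and P = 16x_1 + 36x_2:
  (23/2, 0) → P = 184
  (9, 0) → P = 144
  (9, 5/2) → P = 234

The optimum lies where 8x_1 + 8x_2 = 92 and x_1 = 9.
Solving simultaneously gives x_1 = 9, x_2 = 5/2.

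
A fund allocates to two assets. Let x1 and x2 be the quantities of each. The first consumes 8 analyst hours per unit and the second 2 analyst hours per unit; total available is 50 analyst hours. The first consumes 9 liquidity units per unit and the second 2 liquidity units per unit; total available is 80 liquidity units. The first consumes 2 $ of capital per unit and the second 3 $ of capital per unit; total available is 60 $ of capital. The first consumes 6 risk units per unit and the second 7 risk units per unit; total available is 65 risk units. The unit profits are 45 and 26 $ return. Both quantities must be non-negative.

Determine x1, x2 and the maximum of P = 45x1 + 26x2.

x1 = 5, x2 = 5, maximum P = 355

Extreme points and P = 45x1 + 26x2:
  (0, 0) → P = 0
  (0, 65/7) → P = 1690/7
  (25/4, 0) → P = 1125/4
  (5, 5) → P = 355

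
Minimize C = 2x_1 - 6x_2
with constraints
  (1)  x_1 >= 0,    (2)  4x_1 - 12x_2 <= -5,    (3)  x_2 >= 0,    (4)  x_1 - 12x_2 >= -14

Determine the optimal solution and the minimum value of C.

Vertices and C = 2x_1 - 6x_2:
  (0, 5/12) → C = -5/2
  (0, 7/6) → C = -7
  (3, 17/12) → C = -5/2

The optimum lies where x_1 = 0 and x_1 - 12x_2 = -14.
Solving simultaneously gives x_1 = 0, x_2 = 7/6.

x_1 = 0, x_2 = 7/6, minimum C = -7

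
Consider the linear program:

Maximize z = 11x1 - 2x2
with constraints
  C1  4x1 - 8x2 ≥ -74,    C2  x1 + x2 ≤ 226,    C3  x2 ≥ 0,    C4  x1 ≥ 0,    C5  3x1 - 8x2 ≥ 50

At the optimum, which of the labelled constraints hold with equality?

C2 and C3

Vertices and z = 11x1 - 2x2:
  (226, 0) → z = 2486
  (1858/11, 628/11) → z = 19182/11
  (50/3, 0) → z = 550/3

The maximum is at (226, 0). Substituting into each constraint, equality holds for C2 and C3; the remaining constraints have slack.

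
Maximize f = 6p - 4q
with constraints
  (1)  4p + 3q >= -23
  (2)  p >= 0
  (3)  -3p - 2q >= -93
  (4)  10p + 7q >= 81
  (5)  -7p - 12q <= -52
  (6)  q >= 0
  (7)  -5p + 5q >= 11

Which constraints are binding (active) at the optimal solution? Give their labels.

Extreme points and f = 6p - 4q:
  (0, 93/2) → f = -186
  (0, 81/7) → f = -324/7
  (443/25, 498/25) → f = 666/25
  (328/85, 103/17) → f = -92/85

The maximum is at (443/25, 498/25). Substituting into each constraint, equality holds for (3) and (7); the remaining constraints have slack.

(3) and (7)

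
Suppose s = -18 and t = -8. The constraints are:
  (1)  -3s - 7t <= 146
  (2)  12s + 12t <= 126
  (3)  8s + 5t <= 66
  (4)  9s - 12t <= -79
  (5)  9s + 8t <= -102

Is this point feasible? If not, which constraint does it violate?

Constraint (4): 9s - 12t = -66, which is not ≤ -79. All other constraints are satisfied.

not feasible — violates (4)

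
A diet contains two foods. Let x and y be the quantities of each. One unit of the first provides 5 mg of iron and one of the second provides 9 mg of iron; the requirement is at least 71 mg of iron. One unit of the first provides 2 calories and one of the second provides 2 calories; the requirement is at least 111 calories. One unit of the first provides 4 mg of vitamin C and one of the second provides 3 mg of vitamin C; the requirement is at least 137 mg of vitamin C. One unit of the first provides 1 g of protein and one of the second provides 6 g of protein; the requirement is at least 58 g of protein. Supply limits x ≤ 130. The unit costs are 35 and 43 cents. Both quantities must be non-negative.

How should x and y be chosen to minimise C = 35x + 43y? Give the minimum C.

x = 55, y = 1/2, minimum C = 3893/2

Feasible corners and C = 35x + 43y:
  (0, 111/2) → C = 4773/2
  (58, 0) → C = 2030
  (130, 0) → C = 4550
  (55, 1/2) → C = 3893/2
The feasible region is unbounded (it extends along (0, 1)), but C strictly increases along every unbounded feasible direction, so there is no improving ray and the minimum is attained at a vertex.

At the optimal vertex, 2x + 2y = 111 and x + 6y = 58.
Solving simultaneously gives x = 55, y = 1/2.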